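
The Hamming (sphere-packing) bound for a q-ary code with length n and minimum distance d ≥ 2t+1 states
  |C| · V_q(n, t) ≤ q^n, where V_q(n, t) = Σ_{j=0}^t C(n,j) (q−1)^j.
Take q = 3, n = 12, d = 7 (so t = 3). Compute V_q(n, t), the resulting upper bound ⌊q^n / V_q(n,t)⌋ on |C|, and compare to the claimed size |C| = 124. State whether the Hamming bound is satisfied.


V_q(n, t) = 2049, q^n = 531441, Hamming bound = 259, |C| = 124 ≤ bound (satisfied).

Step 1: Compute V_q(n, t) = Σ_{j=0}^3 C(n, j) (q−1)^j.
  j = 0: C(12,0)·(2)^0 = 1·1 = 1.
  j = 1: C(12,1)·(2)^1 = 12·2 = 24.
  j = 2: C(12,2)·(2)^2 = 66·4 = 264.
  j = 3: C(12,3)·(2)^3 = 220·8 = 1760.
  V_q(n, t) = 1 + 24 + 264 + 1760 = 2049.
Step 2: q^n = 3^12 = 531441.
Step 3: Hamming bound ⌊q^n / V_q(n,t)⌋ = ⌊531441/2049⌋ = 259.
Step 4: Compare |C| = 124 to 259: satisfied.
The claimed |C| lies below the Hamming bound.


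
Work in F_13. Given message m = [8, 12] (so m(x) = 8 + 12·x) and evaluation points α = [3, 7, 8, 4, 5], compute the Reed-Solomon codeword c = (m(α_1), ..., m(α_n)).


c = [5, 1, 0, 4, 3]

Message polynomial: m(x) = 8 + 12·x (mod 13).
For each evaluation point α_i, compute m(α_i) mod 13:
  α_1 = 3: Horner steps 12 → 5, so m(3) = 5.
  α_2 = 7: Horner steps 12 → 1, so m(7) = 1.
  α_3 = 8: Horner steps 12 → 0, so m(8) = 0.
  α_4 = 4: Horner steps 12 → 4, so m(4) = 4.
  α_5 = 5: Horner steps 12 → 3, so m(5) = 3.
Codeword c = [5, 1, 0, 4, 3] ∈ F_13^5.


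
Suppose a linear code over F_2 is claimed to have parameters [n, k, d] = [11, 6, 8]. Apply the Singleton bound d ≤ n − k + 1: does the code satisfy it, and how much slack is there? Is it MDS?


Singleton RHS = n − k + 1 = 6, slack = -2, bound violated (no such code; not MDS).

Singleton bound: d ≤ n − k + 1.
Here n = 11, k = 6, so n − k + 1 = 6.
Given d = 8, check d ≤ 6: NO.
Slack = (n − k + 1) − d = -2.
The slack is negative: d = 8 exceeds n − k + 1 = 6 by 2, so the Singleton bound is violated and no linear [11, 6, 8]_2 code can exist. In particular it is not MDS (MDS requires d = n − k + 1 exactly).
Description: the claimed parameters are [11, 6, 8]_2; such a code would be impossible (violates the Singleton bound).


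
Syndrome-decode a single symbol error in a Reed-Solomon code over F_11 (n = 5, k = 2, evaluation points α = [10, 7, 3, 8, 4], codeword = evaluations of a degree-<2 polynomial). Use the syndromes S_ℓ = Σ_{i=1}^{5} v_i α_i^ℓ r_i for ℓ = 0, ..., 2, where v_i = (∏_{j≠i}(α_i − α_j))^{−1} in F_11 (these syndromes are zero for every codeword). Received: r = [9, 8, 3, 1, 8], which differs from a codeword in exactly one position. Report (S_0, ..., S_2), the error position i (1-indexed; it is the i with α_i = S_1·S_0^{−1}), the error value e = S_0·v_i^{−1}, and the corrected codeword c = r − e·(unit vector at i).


S = (9, 3, 1), error at position 5, error magnitude e = 1, c = [9, 8, 3, 1, 7].

Step 1: column multipliers v_i = (∏_{j≠i}(α_i − α_j))^{−1} mod 11.
  i = 1 (α = 10): (10−7)(10−3)(10−8)(10−4) = 3·7·2·6 = 252 ≡ 10, so v_1 = 10^{−1} = 10 (mod 11).
  i = 2 (α = 7): (7−10)(7−3)(7−8)(7−4) = (−3)·4·(−1)·3 = 36 ≡ 3, so v_2 = 3^{−1} = 4 (mod 11).
  i = 3 (α = 3): (3−10)(3−7)(3−8)(3−4) = (−7)·(−4)·(−5)·(−1) = 140 ≡ 8, so v_3 = 8^{−1} = 7 (mod 11).
  i = 4 (α = 8): (8−10)(8−7)(8−3)(8−4) = (−2)·1·5·4 = −40 ≡ 4, so v_4 = 4^{−1} = 3 (mod 11).
  i = 5 (α = 4): (4−10)(4−7)(4−3)(4−8) = (−6)·(−3)·1·(−4) = −72 ≡ 5, so v_5 = 5^{−1} = 9 (mod 11).
  v = [10, 4, 7, 3, 9].
Step 2: syndromes of r = [9, 8, 3, 1, 8] (all sums mod 11).
  S_0 = Σ v_i r_i = 10·9 + 4·8 + 7·3 + 3·1 + 9·8 = 218 ≡ 9.
  S_1 = Σ v_i α_i r_i = 10·10·9 + 4·7·8 + 7·3·3 + 3·8·1 + 9·4·8 = 1499 ≡ 3.
  α_i^2 mod 11 = [1, 5, 9, 9, 5].
  S_2 = Σ v_i α_i^2 r_i = 10·1·9 + 4·5·8 + 7·9·3 + 3·9·1 + 9·5·8 = 826 ≡ 1.
  S = (9, 3, 1) ≠ 0, so r is not a codeword (an error is present).
Step 3: locate the error. For a single error e at position i, S_ℓ = v_i·e·α_i^ℓ, so α_err = S_1/S_0.
  S_0^{−1} = 9^{−1} = 5 (mod 11), so α_err = 3·5 = 15 ≡ 4 = α_5. Error position i = 5.
  Consistency check: S_2/S_1 = 1·4 = 4 ≡ 4 = α_err ✓ (single-error assumption holds).
Step 4: error magnitude e = S_0/v_5 = S_0·∏_{j≠5}(α_5 − α_j) = 9·5 = 45 ≡ 1 (mod 11).
Step 5: correct position 5: c_5 = r_5 − e = 8 − 1 ≡ 7 (mod 11). Hence c = [9, 8, 3, 1, 7].
  Check: interpolating c through the α_i gives m(x) = 2 + 4·x (degree < 2) with m(α_i) = c_i for every i, so c is indeed a codeword.


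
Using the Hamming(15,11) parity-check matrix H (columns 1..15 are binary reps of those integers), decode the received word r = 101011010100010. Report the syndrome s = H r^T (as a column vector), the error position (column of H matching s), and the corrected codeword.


s = (1, 1, 0, 1)^T, error position = 13, corrected codeword c = 101011010100110

Compute s = H r^T mod 2 one row at a time:
  s_1 = 1 + 0 + 1 + 0 + 0 + 0 + 1 + 0 = 3 ≡ 1 (mod 2).
  s_2 = 0 + 1 + 1 + 0 + 0 + 0 + 1 + 0 = 3 ≡ 1 (mod 2).
  s_3 = 0 + 1 + 1 + 0 + 1 + 0 + 1 + 0 = 4 ≡ 0 (mod 2).
  s_4 = 1 + 1 + 1 + 0 + 0 + 0 + 0 + 0 = 3 ≡ 1 (mod 2).
s = (1, 1, 0, 1)^T — this equals column 13 of H (binary 1101), so error is at position 13.
Correct: flip bit 13 of r = 101011010100010 to get c = 101011010100110.


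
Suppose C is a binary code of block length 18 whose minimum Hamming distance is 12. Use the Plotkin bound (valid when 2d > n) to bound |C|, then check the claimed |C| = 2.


Plotkin bound M ≤ 4; given |C| = 2 ≤ bound (satisfied).

Check applicability: 2d = 24, n = 18.
2d − n = 6 > 0, so Plotkin applies.
Compute d/(2d−n) = 12/6 ≈ 2.0000.
⌊d/(2d−n)⌋ = 2.
Plotkin bound: M ≤ 2·2 = 4.
Given |C| = 2, check: satisfied.
This |C| is below the Plotkin bound.


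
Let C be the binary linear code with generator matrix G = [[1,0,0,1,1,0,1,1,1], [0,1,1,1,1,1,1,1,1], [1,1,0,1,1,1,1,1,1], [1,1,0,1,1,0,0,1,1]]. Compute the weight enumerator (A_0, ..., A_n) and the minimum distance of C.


Weight distribution: A_0 = 1, A_2 = 4, A_4 = 3, A_6 = 6, A_8 = 2. Minimum distance d = 2.

Enumerate all 2^4 = 16 messages m ∈ F_2^4.
For each, compute codeword c = mG in F_2^9, then tally its weight.
  m = 0000 → c = 000000000, weight = 0.
  m = 1000 → c = 100110111, weight = 6.
  m = 0100 → c = 011111111, weight = 8.
  m = 1100 → c = 111001000, weight = 4.
  m = 0010 → c = 110111111, weight = 8.
  m = 1010 → c = 010001000, weight = 2.
  m = 0110 → c = 101000000, weight = 2.
  m = 1110 → c = 001110111, weight = 6.
  m = 0001 → c = 110110011, weight = 6.
  m = 1001 → c = 010000100, weight = 2.
  m = 0101 → c = 101001100, weight = 4.
  m = 1101 → c = 001111011, weight = 6.
  m = 0011 → c = 000001100, weight = 2.
  m = 1011 → c = 100111011, weight = 6.
  m = 0111 → c = 011110011, weight = 6.
  m = 1111 → c = 111000100, weight = 4.
Tally weights:
  weight 0: 1 codewords.
  weight 2: 4 codewords.
  weight 4: 3 codewords.
  weight 6: 6 codewords.
  weight 8: 2 codewords.
Minimum distance d = smallest w > 0 with A_w > 0 = 2.
Sanity: Σ A_w = 16 = 2^4 = 16 ✓.


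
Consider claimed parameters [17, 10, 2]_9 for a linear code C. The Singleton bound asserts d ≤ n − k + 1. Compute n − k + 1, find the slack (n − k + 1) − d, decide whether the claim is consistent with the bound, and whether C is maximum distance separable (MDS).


Singleton RHS = n − k + 1 = 8, slack = 6, bound satisfied, not MDS.

Singleton bound: d ≤ n − k + 1.
Here n = 17, k = 10, so n − k + 1 = 8.
Given d = 2, check d ≤ 8: YES.
Slack = (n − k + 1) − d = 6.
The code is NOT MDS (slack = 6 > 0).
Description: the claimed parameters are [17, 10, 2]_9; such a code would be non-MDS.


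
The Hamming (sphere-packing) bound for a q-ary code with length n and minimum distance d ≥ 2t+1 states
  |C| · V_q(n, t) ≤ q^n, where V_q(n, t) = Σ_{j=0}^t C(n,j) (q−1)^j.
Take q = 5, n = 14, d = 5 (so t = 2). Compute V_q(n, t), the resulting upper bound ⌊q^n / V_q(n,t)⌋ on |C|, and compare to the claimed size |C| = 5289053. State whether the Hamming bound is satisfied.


V_q(n, t) = 1513, q^n = 6103515625, Hamming bound = 4034048, |C| = 5289053 > bound (violated).

Step 1: Compute V_q(n, t) = Σ_{j=0}^2 C(n, j) (q−1)^j.
  j = 0: C(14,0)·(4)^0 = 1·1 = 1.
  j = 1: C(14,1)·(4)^1 = 14·4 = 56.
  j = 2: C(14,2)·(4)^2 = 91·16 = 1456.
  V_q(n, t) = 1 + 56 + 1456 = 1513.
Step 2: q^n = 5^14 = 6103515625.
Step 3: Hamming bound ⌊q^n / V_q(n,t)⌋ = ⌊6103515625/1513⌋ = 4034048.
Step 4: Compare |C| = 5289053 to 4034048: violated.
The claimed |C| lies above the Hamming bound, so no 5-ary code of length 14 with d ≥ 5 can have 5289053 codewords.


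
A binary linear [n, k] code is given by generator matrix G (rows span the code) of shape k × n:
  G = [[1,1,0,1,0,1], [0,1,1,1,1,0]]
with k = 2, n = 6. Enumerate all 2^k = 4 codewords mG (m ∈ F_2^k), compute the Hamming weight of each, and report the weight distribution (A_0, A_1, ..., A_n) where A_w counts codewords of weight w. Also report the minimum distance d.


Weight distribution: A_0 = 1, A_4 = 3. Minimum distance d = 4.

Enumerate all 2^2 = 4 messages m ∈ F_2^2.
For each, compute codeword c = mG in F_2^6, then tally its weight.
  m = 00 → c = 000000, weight = 0.
  m = 10 → c = 110101, weight = 4.
  m = 01 → c = 011110, weight = 4.
  m = 11 → c = 101011, weight = 4.
Tally weights:
  weight 0: 1 codewords.
  weight 4: 3 codewords.
Minimum distance d = smallest w > 0 with A_w > 0 = 4.
Sanity: Σ A_w = 4 = 2^2 = 4 ✓.


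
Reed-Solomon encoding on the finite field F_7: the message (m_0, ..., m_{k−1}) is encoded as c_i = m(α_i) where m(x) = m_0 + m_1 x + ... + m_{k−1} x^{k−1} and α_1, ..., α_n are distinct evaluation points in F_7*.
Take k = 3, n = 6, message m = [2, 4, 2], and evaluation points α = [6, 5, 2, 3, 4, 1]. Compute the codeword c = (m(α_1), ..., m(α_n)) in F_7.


c = [0, 2, 4, 4, 1, 1]

Message polynomial: m(x) = 2 + 4·x + 2·x^2 (mod 7).
For each evaluation point α_i, compute m(α_i) mod 7:
  α_1 = 6: Horner steps 2 → 2 → 0, so m(6) = 0.
  α_2 = 5: Horner steps 2 → 0 → 2, so m(5) = 2.
  α_3 = 2: Horner steps 2 → 1 → 4, so m(2) = 4.
  α_4 = 3: Horner steps 2 → 3 → 4, so m(3) = 4.
  α_5 = 4: Horner steps 2 → 5 → 1, so m(4) = 1.
  α_6 = 1: Horner steps 2 → 6 → 1, so m(1) = 1.
Codeword c = [0, 2, 4, 4, 1, 1] ∈ F_7^6.


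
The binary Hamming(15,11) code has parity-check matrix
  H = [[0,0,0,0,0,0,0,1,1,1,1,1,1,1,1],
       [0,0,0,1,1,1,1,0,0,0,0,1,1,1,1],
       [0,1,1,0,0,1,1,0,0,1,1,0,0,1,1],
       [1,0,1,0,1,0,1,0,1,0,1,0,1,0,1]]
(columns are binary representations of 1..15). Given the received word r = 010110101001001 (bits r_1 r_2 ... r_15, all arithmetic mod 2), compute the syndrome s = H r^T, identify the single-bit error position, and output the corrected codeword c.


s = (1, 1, 1, 0)^T, error position = 14, corrected codeword c = 010110101001011

Compute s = H r^T mod 2 one row at a time:
  s_1 = 0 + 1 + 0 + 0 + 1 + 0 + 0 + 1 = 3 ≡ 1 (mod 2).
  s_2 = 1 + 1 + 0 + 1 + 1 + 0 + 0 + 1 = 5 ≡ 1 (mod 2).
  s_3 = 1 + 0 + 0 + 1 + 0 + 0 + 0 + 1 = 3 ≡ 1 (mod 2).
  s_4 = 0 + 0 + 1 + 1 + 1 + 0 + 0 + 1 = 4 ≡ 0 (mod 2).
s = (1, 1, 1, 0)^T — this equals column 14 of H (binary 1110), so error is at position 14.
Correct: flip bit 14 of r = 010110101001001 to get c = 010110101001011.


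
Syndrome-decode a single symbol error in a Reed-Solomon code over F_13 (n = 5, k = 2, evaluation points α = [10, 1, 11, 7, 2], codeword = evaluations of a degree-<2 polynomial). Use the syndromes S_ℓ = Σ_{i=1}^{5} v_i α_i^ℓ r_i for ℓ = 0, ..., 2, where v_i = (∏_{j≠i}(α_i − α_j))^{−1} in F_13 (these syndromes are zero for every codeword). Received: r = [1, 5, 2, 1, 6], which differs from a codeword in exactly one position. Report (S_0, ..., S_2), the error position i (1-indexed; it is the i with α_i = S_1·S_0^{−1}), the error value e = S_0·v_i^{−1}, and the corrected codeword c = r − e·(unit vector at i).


S = (9, 11, 12), error at position 4, error magnitude e = 3, c = [1, 5, 2, 11, 6].

Step 1: column multipliers v_i = (∏_{j≠i}(α_i − α_j))^{−1} mod 13.
  i = 1 (α = 10): (10−1)(10−11)(10−7)(10−2) = 9·(−1)·3·8 = −216 ≡ 5, so v_1 = 5^{−1} = 8 (mod 13).
  i = 2 (α = 1): (1−10)(1−11)(1−7)(1−2) = (−9)·(−10)·(−6)·(−1) = 540 ≡ 7, so v_2 = 7^{−1} = 2 (mod 13).
  i = 3 (α = 11): (11−10)(11−1)(11−7)(11−2) = 1·10·4·9 = 360 ≡ 9, so v_3 = 9^{−1} = 3 (mod 13).
  i = 4 (α = 7): (7−10)(7−1)(7−11)(7−2) = (−3)·6·(−4)·5 = 360 ≡ 9, so v_4 = 9^{−1} = 3 (mod 13).
  i = 5 (α = 2): (2−10)(2−1)(2−11)(2−7) = (−8)·1·(−9)·(−5) = −360 ≡ 4, so v_5 = 4^{−1} = 10 (mod 13).
  v = [8, 2, 3, 3, 10].
Step 2: syndromes of r = [1, 5, 2, 1, 6] (all sums mod 13).
  S_0 = Σ v_i r_i = 8·1 + 2·5 + 3·2 + 3·1 + 10·6 = 87 ≡ 9.
  S_1 = Σ v_i α_i r_i = 8·10·1 + 2·1·5 + 3·11·2 + 3·7·1 + 10·2·6 = 297 ≡ 11.
  α_i^2 mod 13 = [9, 1, 4, 10, 4].
  S_2 = Σ v_i α_i^2 r_i = 8·9·1 + 2·1·5 + 3·4·2 + 3·10·1 + 10·4·6 = 376 ≡ 12.
  S = (9, 11, 12) ≠ 0, so r is not a codeword (an error is present).
Step 3: locate the error. For a single error e at position i, S_ℓ = v_i·e·α_i^ℓ, so α_err = S_1/S_0.
  S_0^{−1} = 9^{−1} = 3 (mod 13), so α_err = 11·3 = 33 ≡ 7 = α_4. Error position i = 4.
  Consistency check: S_2/S_1 = 12·6 = 72 ≡ 7 = α_err ✓ (single-error assumption holds).
Step 4: error magnitude e = S_0/v_4 = S_0·∏_{j≠4}(α_4 − α_j) = 9·9 = 81 ≡ 3 (mod 13).
Step 5: correct position 4: c_4 = r_4 − e = 1 − 3 ≡ 11 (mod 13). Hence c = [1, 5, 2, 11, 6].
  Check: interpolating c through the α_i gives m(x) = 4 + 1·x (degree < 2) with m(α_i) = c_i for every i, so c is indeed a codeword.


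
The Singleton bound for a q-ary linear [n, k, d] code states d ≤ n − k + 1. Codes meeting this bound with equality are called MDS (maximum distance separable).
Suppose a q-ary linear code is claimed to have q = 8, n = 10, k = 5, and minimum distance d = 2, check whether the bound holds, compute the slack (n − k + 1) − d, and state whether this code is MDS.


Singleton RHS = n − k + 1 = 6, slack = 4, bound satisfied, not MDS.

Singleton bound: d ≤ n − k + 1.
Here n = 10, k = 5, so n − k + 1 = 6.
Given d = 2, check d ≤ 6: YES.
Slack = (n − k + 1) − d = 4.
The code is NOT MDS (slack = 4 > 0).
Description: the claimed parameters are [10, 5, 2]_8; such a code would be non-MDS.


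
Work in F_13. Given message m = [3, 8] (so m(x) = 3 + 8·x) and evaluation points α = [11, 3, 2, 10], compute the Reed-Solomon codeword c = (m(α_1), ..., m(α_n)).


c = [0, 1, 6, 5]

Message polynomial: m(x) = 3 + 8·x (mod 13).
For each evaluation point α_i, compute m(α_i) mod 13:
  α_1 = 11: Horner steps 8 → 0, so m(11) = 0.
  α_2 = 3: Horner steps 8 → 1, so m(3) = 1.
  α_3 = 2: Horner steps 8 → 6, so m(2) = 6.
  α_4 = 10: Horner steps 8 → 5, so m(10) = 5.
Codeword c = [0, 1, 6, 5] ∈ F_13^4.


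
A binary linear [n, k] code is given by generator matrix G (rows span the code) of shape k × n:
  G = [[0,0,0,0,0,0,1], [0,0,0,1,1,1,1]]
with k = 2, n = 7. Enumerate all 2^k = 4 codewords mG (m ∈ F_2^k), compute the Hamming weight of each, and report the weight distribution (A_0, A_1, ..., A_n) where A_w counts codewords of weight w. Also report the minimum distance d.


Weight distribution: A_0 = 1, A_1 = 1, A_3 = 1, A_4 = 1. Minimum distance d = 1.

Enumerate all 2^2 = 4 messages m ∈ F_2^2.
For each, compute codeword c = mG in F_2^7, then tally its weight.
  m = 00 → c = 0000000, weight = 0.
  m = 10 → c = 0000001, weight = 1.
  m = 01 → c = 0001111, weight = 4.
  m = 11 → c = 0001110, weight = 3.
Tally weights:
  weight 0: 1 codewords.
  weight 1: 1 codewords.
  weight 3: 1 codewords.
  weight 4: 1 codewords.
Minimum distance d = smallest w > 0 with A_w > 0 = 1.
Sanity: Σ A_w = 4 = 2^2 = 4 ✓.


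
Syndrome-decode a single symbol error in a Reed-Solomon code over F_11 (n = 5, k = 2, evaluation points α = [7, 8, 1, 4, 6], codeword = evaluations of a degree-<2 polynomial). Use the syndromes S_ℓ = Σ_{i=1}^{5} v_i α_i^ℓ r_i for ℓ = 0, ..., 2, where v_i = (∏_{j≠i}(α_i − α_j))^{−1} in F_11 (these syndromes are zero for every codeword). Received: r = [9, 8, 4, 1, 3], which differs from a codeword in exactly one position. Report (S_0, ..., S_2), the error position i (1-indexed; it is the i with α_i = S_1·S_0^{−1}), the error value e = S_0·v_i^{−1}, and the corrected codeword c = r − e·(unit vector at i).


S = (9, 10, 5), error at position 5, error magnitude e = 4, c = [9, 8, 4, 1, 10].

Step 1: column multipliers v_i = (∏_{j≠i}(α_i − α_j))^{−1} mod 11.
  i = 1 (α = 7): (7−8)(7−1)(7−4)(7−6) = (−1)·6·3·1 = −18 ≡ 4, so v_1 = 4^{−1} = 3 (mod 11).
  i = 2 (α = 8): (8−7)(8−1)(8−4)(8−6) = 1·7·4·2 = 56 ≡ 1, so v_2 = 1^{−1} = 1 (mod 11).
  i = 3 (α = 1): (1−7)(1−8)(1−4)(1−6) = (−6)·(−7)·(−3)·(−5) = 630 ≡ 3, so v_3 = 3^{−1} = 4 (mod 11).
  i = 4 (α = 4): (4−7)(4−8)(4−1)(4−6) = (−3)·(−4)·3·(−2) = −72 ≡ 5, so v_4 = 5^{−1} = 9 (mod 11).
  i = 5 (α = 6): (6−7)(6−8)(6−1)(6−4) = (−1)·(−2)·5·2 = 20 ≡ 9, so v_5 = 9^{−1} = 5 (mod 11).
  v = [3, 1, 4, 9, 5].
Step 2: syndromes of r = [9, 8, 4, 1, 3] (all sums mod 11).
  S_0 = Σ v_i r_i = 3·9 + 1·8 + 4·4 + 9·1 + 5·3 = 75 ≡ 9.
  S_1 = Σ v_i α_i r_i = 3·7·9 + 1·8·8 + 4·1·4 + 9·4·1 + 5·6·3 = 395 ≡ 10.
  α_i^2 mod 11 = [5, 9, 1, 5, 3].
  S_2 = Σ v_i α_i^2 r_i = 3·5·9 + 1·9·8 + 4·1·4 + 9·5·1 + 5·3·3 = 313 ≡ 5.
  S = (9, 10, 5) ≠ 0, so r is not a codeword (an error is present).
Step 3: locate the error. For a single error e at position i, S_ℓ = v_i·e·α_i^ℓ, so α_err = S_1/S_0.
  S_0^{−1} = 9^{−1} = 5 (mod 11), so α_err = 10·5 = 50 ≡ 6 = α_5. Error position i = 5.
  Consistency check: S_2/S_1 = 5·10 = 50 ≡ 6 = α_err ✓ (single-error assumption holds).
Step 4: error magnitude e = S_0/v_5 = S_0·∏_{j≠5}(α_5 − α_j) = 9·9 = 81 ≡ 4 (mod 11).
Step 5: correct position 5: c_5 = r_5 − e = 3 − 4 ≡ 10 (mod 11). Hence c = [9, 8, 4, 1, 10].
  Check: interpolating c through the α_i gives m(x) = 5 + 10·x (degree < 2) with m(α_i) = c_i for every i, so c is indeed a codeword.


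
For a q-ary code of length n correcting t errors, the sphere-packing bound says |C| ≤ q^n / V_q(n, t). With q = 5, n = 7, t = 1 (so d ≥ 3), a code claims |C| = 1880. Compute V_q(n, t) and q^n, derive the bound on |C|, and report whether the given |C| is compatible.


V_q(n, t) = 29, q^n = 78125, Hamming bound = 2693, |C| = 1880 ≤ bound (satisfied).

Step 1: Compute V_q(n, t) = Σ_{j=0}^1 C(n, j) (q−1)^j.
  j = 0: C(7,0)·(4)^0 = 1·1 = 1.
  j = 1: C(7,1)·(4)^1 = 7·4 = 28.
  V_q(n, t) = 1 + 28 = 29.
Step 2: q^n = 5^7 = 78125.
Step 3: Hamming bound ⌊q^n / V_q(n,t)⌋ = ⌊78125/29⌋ = 2693.
Step 4: Compare |C| = 1880 to 2693: satisfied.
The claimed |C| lies below the Hamming bound.


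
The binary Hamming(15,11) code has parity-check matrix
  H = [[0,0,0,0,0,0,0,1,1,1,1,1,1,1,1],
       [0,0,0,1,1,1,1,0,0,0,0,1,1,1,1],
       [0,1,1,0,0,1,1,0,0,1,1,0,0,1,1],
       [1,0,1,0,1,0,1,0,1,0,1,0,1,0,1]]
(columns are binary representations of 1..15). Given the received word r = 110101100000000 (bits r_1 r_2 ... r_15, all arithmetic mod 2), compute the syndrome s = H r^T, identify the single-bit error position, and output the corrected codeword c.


s = (0, 1, 1, 0)^T, error position = 6, corrected codeword c = 110100100000000

Compute s = H r^T mod 2 one row at a time:
  s_1 = 0 + 0 + 0 + 0 + 0 + 0 + 0 + 0 = 0 ≡ 0 (mod 2).
  s_2 = 1 + 0 + 1 + 1 + 0 + 0 + 0 + 0 = 3 ≡ 1 (mod 2).
  s_3 = 1 + 0 + 1 + 1 + 0 + 0 + 0 + 0 = 3 ≡ 1 (mod 2).
  s_4 = 1 + 0 + 0 + 1 + 0 + 0 + 0 + 0 = 2 ≡ 0 (mod 2).
s = (0, 1, 1, 0)^T — this equals column 6 of H (binary 0110), so error is at position 6.
Correct: flip bit 6 of r = 110101100000000 to get c = 110100100000000.


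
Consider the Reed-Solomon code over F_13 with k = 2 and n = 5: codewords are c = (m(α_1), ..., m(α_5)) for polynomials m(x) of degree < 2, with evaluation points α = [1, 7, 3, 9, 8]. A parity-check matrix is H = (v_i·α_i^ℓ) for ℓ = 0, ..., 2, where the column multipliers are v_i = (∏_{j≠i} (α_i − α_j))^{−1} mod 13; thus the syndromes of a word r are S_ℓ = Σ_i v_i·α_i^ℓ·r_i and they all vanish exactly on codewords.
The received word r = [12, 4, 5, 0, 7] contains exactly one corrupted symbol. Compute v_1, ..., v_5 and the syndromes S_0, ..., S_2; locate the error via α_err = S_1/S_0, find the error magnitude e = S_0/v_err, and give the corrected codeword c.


S = (11, 8, 7), error at position 4, error magnitude e = 3, c = [12, 4, 5, 10, 7].

Step 1: column multipliers v_i = (∏_{j≠i}(α_i − α_j))^{−1} mod 13.
  i = 1 (α = 1): (1−7)(1−3)(1−9)(1−8) = (−6)·(−2)·(−8)·(−7) = 672 ≡ 9, so v_1 = 9^{−1} = 3 (mod 13).
  i = 2 (α = 7): (7−1)(7−3)(7−9)(7−8) = 6·4·(−2)·(−1) = 48 ≡ 9, so v_2 = 9^{−1} = 3 (mod 13).
  i = 3 (α = 3): (3−1)(3−7)(3−9)(3−8) = 2·(−4)·(−6)·(−5) = −240 ≡ 7, so v_3 = 7^{−1} = 2 (mod 13).
  i = 4 (α = 9): (9−1)(9−7)(9−3)(9−8) = 8·2·6·1 = 96 ≡ 5, so v_4 = 5^{−1} = 8 (mod 13).
  i = 5 (α = 8): (8−1)(8−7)(8−3)(8−9) = 7·1·5·(−1) = −35 ≡ 4, so v_5 = 4^{−1} = 10 (mod 13).
  v = [3, 3, 2, 8, 10].
Step 2: syndromes of r = [12, 4, 5, 0, 7] (all sums mod 13).
  S_0 = Σ v_i r_i = 3·12 + 3·4 + 2·5 + 8·0 + 10·7 = 128 ≡ 11.
  S_1 = Σ v_i α_i r_i = 3·1·12 + 3·7·4 + 2·3·5 + 8·9·0 + 10·8·7 = 710 ≡ 8.
  α_i^2 mod 13 = [1, 10, 9, 3, 12].
  S_2 = Σ v_i α_i^2 r_i = 3·1·12 + 3·10·4 + 2·9·5 + 8·3·0 + 10·12·7 = 1086 ≡ 7.
  S = (11, 8, 7) ≠ 0, so r is not a codeword (an error is present).
Step 3: locate the error. For a single error e at position i, S_ℓ = v_i·e·α_i^ℓ, so α_err = S_1/S_0.
  S_0^{−1} = 11^{−1} = 6 (mod 13), so α_err = 8·6 = 48 ≡ 9 = α_4. Error position i = 4.
  Consistency check: S_2/S_1 = 7·5 = 35 ≡ 9 = α_err ✓ (single-error assumption holds).
Step 4: error magnitude e = S_0/v_4 = S_0·∏_{j≠4}(α_4 − α_j) = 11·5 = 55 ≡ 3 (mod 13).
Step 5: correct position 4: c_4 = r_4 − e = 0 − 3 ≡ 10 (mod 13). Hence c = [12, 4, 5, 10, 7].
  Check: interpolating c through the α_i gives m(x) = 9 + 3·x (degree < 2) with m(α_i) = c_i for every i, so c is indeed a codeword.


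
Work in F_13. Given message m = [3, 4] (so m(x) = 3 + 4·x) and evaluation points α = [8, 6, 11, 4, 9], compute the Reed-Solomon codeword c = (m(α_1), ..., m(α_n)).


c = [9, 1, 8, 6, 0]

Message polynomial: m(x) = 3 + 4·x (mod 13).
For each evaluation point α_i, compute m(α_i) mod 13:
  α_1 = 8: Horner steps 4 → 9, so m(8) = 9.
  α_2 = 6: Horner steps 4 → 1, so m(6) = 1.
  α_3 = 11: Horner steps 4 → 8, so m(11) = 8.
  α_4 = 4: Horner steps 4 → 6, so m(4) = 6.
  α_5 = 9: Horner steps 4 → 0, so m(9) = 0.
Codeword c = [9, 1, 8, 6, 0] ∈ F_13^5.


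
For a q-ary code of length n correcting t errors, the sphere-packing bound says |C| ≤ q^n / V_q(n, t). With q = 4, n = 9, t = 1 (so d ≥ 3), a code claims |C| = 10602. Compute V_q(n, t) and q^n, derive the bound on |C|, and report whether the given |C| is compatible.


V_q(n, t) = 28, q^n = 262144, Hamming bound = 9362, |C| = 10602 > bound (violated).

Step 1: Compute V_q(n, t) = Σ_{j=0}^1 C(n, j) (q−1)^j.
  j = 0: C(9,0)·(3)^0 = 1·1 = 1.
  j = 1: C(9,1)·(3)^1 = 9·3 = 27.
  V_q(n, t) = 1 + 27 = 28.
Step 2: q^n = 4^9 = 262144.
Step 3: Hamming bound ⌊q^n / V_q(n,t)⌋ = ⌊262144/28⌋ = 9362.
Step 4: Compare |C| = 10602 to 9362: violated.
The claimed |C| lies above the Hamming bound, so no 4-ary code of length 9 with d ≥ 3 can have 10602 codewords.


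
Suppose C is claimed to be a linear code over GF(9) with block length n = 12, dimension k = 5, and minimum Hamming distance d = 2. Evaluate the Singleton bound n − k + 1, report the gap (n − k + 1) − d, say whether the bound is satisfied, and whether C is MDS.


Singleton RHS = n − k + 1 = 8, slack = 6, bound satisfied, not MDS.

Singleton bound: d ≤ n − k + 1.
Here n = 12, k = 5, so n − k + 1 = 8.
Given d = 2, check d ≤ 8: YES.
Slack = (n − k + 1) − d = 6.
The code is NOT MDS (slack = 6 > 0).
Description: the claimed parameters are [12, 5, 2]_9; such a code would be non-MDS.


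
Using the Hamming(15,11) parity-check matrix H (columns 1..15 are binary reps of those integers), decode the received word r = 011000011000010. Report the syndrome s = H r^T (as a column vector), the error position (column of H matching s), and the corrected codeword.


s = (1, 1, 1, 0)^T, error position = 14, corrected codeword c = 011000011000000

Compute s = H r^T mod 2 one row at a time:
  s_1 = 1 + 1 + 0 + 0 + 0 + 0 + 1 + 0 = 3 ≡ 1 (mod 2).
  s_2 = 0 + 0 + 0 + 0 + 0 + 0 + 1 + 0 = 1 ≡ 1 (mod 2).
  s_3 = 1 + 1 + 0 + 0 + 0 + 0 + 1 + 0 = 3 ≡ 1 (mod 2).
  s_4 = 0 + 1 + 0 + 0 + 1 + 0 + 0 + 0 = 2 ≡ 0 (mod 2).
s = (1, 1, 1, 0)^T — this equals column 14 of H (binary 1110), so error is at position 14.
Correct: flip bit 14 of r = 011000011000010 to get c = 011000011000000.


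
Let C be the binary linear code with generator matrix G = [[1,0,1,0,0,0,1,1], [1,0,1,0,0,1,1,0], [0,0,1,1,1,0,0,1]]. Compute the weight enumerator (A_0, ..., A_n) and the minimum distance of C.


Weight distribution: A_0 = 1, A_2 = 1, A_4 = 5, A_6 = 1. Minimum distance d = 2.

Enumerate all 2^3 = 8 messages m ∈ F_2^3.
For each, compute codeword c = mG in F_2^8, then tally its weight.
  m = 000 → c = 00000000, weight = 0.
  m = 100 → c = 10100011, weight = 4.
  m = 010 → c = 10100110, weight = 4.
  m = 110 → c = 00000101, weight = 2.
  m = 001 → c = 00111001, weight = 4.
  m = 101 → c = 10011010, weight = 4.
  m = 011 → c = 10011111, weight = 6.
  m = 111 → c = 00111100, weight = 4.
Tally weights:
  weight 0: 1 codewords.
  weight 2: 1 codewords.
  weight 4: 5 codewords.
  weight 6: 1 codewords.
Minimum distance d = smallest w > 0 with A_w > 0 = 2.
Sanity: Σ A_w = 8 = 2^3 = 8 ✓.


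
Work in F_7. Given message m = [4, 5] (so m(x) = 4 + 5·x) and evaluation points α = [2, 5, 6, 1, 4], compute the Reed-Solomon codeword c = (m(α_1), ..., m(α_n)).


c = [0, 1, 6, 2, 3]

Message polynomial: m(x) = 4 + 5·x (mod 7).
For each evaluation point α_i, compute m(α_i) mod 7:
  α_1 = 2: Horner steps 5 → 0, so m(2) = 0.
  α_2 = 5: Horner steps 5 → 1, so m(5) = 1.
  α_3 = 6: Horner steps 5 → 6, so m(6) = 6.
  α_4 = 1: Horner steps 5 → 2, so m(1) = 2.
  α_5 = 4: Horner steps 5 → 3, so m(4) = 3.
Codeword c = [0, 1, 6, 2, 3] ∈ F_7^5.


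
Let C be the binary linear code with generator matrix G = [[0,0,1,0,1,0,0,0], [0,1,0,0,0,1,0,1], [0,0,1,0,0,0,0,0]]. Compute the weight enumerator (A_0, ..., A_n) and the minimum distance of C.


Weight distribution: A_0 = 1, A_1 = 2, A_2 = 1, A_3 = 1, A_4 = 2, A_5 = 1. Minimum distance d = 1.

Enumerate all 2^3 = 8 messages m ∈ F_2^3.
For each, compute codeword c = mG in F_2^8, then tally its weight.
  m = 000 → c = 00000000, weight = 0.
  m = 100 → c = 00101000, weight = 2.
  m = 010 → c = 01000101, weight = 3.
  m = 110 → c = 01101101, weight = 5.
  m = 001 → c = 00100000, weight = 1.
  m = 101 → c = 00001000, weight = 1.
  m = 011 → c = 01100101, weight = 4.
  m = 111 → c = 01001101, weight = 4.
Tally weights:
  weight 0: 1 codewords.
  weight 1: 2 codewords.
  weight 2: 1 codewords.
  weight 3: 1 codewords.
  weight 4: 2 codewords.
  weight 5: 1 codewords.
Minimum distance d = smallest w > 0 with A_w > 0 = 1.
Sanity: Σ A_w = 8 = 2^3 = 8 ✓.


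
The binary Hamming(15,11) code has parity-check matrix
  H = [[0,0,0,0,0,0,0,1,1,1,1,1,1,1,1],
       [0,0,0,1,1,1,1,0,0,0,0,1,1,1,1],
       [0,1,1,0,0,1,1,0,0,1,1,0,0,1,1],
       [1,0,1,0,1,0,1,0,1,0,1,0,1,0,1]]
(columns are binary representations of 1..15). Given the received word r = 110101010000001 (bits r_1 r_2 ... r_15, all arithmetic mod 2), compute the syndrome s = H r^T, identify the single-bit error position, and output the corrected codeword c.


s = (0, 1, 1, 0)^T, error position = 6, corrected codeword c = 110100010000001

Compute s = H r^T mod 2 one row at a time:
  s_1 = 1 + 0 + 0 + 0 + 0 + 0 + 0 + 1 = 2 ≡ 0 (mod 2).
  s_2 = 1 + 0 + 1 + 0 + 0 + 0 + 0 + 1 = 3 ≡ 1 (mod 2).
  s_3 = 1 + 0 + 1 + 0 + 0 + 0 + 0 + 1 = 3 ≡ 1 (mod 2).
  s_4 = 1 + 0 + 0 + 0 + 0 + 0 + 0 + 1 = 2 ≡ 0 (mod 2).
s = (0, 1, 1, 0)^T — this equals column 6 of H (binary 0110), so error is at position 6.
Correct: flip bit 6 of r = 110101010000001 to get c = 110100010000001.


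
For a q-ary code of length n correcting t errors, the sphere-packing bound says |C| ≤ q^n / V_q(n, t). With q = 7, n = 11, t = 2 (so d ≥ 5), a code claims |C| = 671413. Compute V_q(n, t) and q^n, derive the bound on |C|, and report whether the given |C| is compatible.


V_q(n, t) = 2047, q^n = 1977326743, Hamming bound = 965963, |C| = 671413 ≤ bound (satisfied).

Step 1: Compute V_q(n, t) = Σ_{j=0}^2 C(n, j) (q−1)^j.
  j = 0: C(11,0)·(6)^0 = 1·1 = 1.
  j = 1: C(11,1)·(6)^1 = 11·6 = 66.
  j = 2: C(11,2)·(6)^2 = 55·36 = 1980.
  V_q(n, t) = 1 + 66 + 1980 = 2047.
Step 2: q^n = 7^11 = 1977326743.
Step 3: Hamming bound ⌊q^n / V_q(n,t)⌋ = ⌊1977326743/2047⌋ = 965963.
Step 4: Compare |C| = 671413 to 965963: satisfied.
The claimed |C| lies below the Hamming bound.


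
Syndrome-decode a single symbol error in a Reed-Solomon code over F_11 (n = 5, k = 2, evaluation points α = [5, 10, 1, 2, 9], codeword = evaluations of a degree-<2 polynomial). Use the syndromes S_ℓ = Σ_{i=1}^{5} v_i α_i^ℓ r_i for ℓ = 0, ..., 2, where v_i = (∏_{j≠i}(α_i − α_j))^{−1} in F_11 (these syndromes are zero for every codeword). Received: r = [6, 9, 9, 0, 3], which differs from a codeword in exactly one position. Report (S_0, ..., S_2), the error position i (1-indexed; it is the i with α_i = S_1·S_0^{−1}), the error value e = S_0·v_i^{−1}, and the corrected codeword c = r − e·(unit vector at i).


S = (6, 5, 6), error at position 2, error magnitude e = 4, c = [6, 5, 9, 0, 3].

Step 1: column multipliers v_i = (∏_{j≠i}(α_i − α_j))^{−1} mod 11.
  i = 1 (α = 5): (5−10)(5−1)(5−2)(5−9) = (−5)·4·3·(−4) = 240 ≡ 9, so v_1 = 9^{−1} = 5 (mod 11).
  i = 2 (α = 10): (10−5)(10−1)(10−2)(10−9) = 5·9·8·1 = 360 ≡ 8, so v_2 = 8^{−1} = 7 (mod 11).
  i = 3 (α = 1): (1−5)(1−10)(1−2)(1−9) = (−4)·(−9)·(−1)·(−8) = 288 ≡ 2, so v_3 = 2^{−1} = 6 (mod 11).
  i = 4 (α = 2): (2−5)(2−10)(2−1)(2−9) = (−3)·(−8)·1·(−7) = −168 ≡ 8, so v_4 = 8^{−1} = 7 (mod 11).
  i = 5 (α = 9): (9−5)(9−10)(9−1)(9−2) = 4·(−1)·8·7 = −224 ≡ 7, so v_5 = 7^{−1} = 8 (mod 11).
  v = [5, 7, 6, 7, 8].
Step 2: syndromes of r = [6, 9, 9, 0, 3] (all sums mod 11).
  S_0 = Σ v_i r_i = 5·6 + 7·9 + 6·9 + 7·0 + 8·3 = 171 ≡ 6.
  S_1 = Σ v_i α_i r_i = 5·5·6 + 7·10·9 + 6·1·9 + 7·2·0 + 8·9·3 = 1050 ≡ 5.
  α_i^2 mod 11 = [3, 1, 1, 4, 4].
  S_2 = Σ v_i α_i^2 r_i = 5·3·6 + 7·1·9 + 6·1·9 + 7·4·0 + 8·4·3 = 303 ≡ 6.
  S = (6, 5, 6) ≠ 0, so r is not a codeword (an error is present).
Step 3: locate the error. For a single error e at position i, S_ℓ = v_i·e·α_i^ℓ, so α_err = S_1/S_0.
  S_0^{−1} = 6^{−1} = 2 (mod 11), so α_err = 5·2 = 10 ≡ 10 = α_2. Error position i = 2.
  Consistency check: S_2/S_1 = 6·9 = 54 ≡ 10 = α_err ✓ (single-error assumption holds).
Step 4: error magnitude e = S_0/v_2 = S_0·∏_{j≠2}(α_2 − α_j) = 6·8 = 48 ≡ 4 (mod 11).
Step 5: correct position 2: c_2 = r_2 − e = 9 − 4 ≡ 5 (mod 11). Hence c = [6, 5, 9, 0, 3].
  Check: interpolating c through the α_i gives m(x) = 7 + 2·x (degree < 2) with m(α_i) = c_i for every i, so c is indeed a codeword.


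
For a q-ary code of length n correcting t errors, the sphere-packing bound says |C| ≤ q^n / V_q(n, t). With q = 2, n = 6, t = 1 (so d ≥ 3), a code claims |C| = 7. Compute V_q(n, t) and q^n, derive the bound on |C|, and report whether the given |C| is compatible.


V_q(n, t) = 7, q^n = 64, Hamming bound = 9, |C| = 7 ≤ bound (satisfied).

Step 1: Compute V_q(n, t) = Σ_{j=0}^1 C(n, j) (q−1)^j.
  j = 0: C(6,0)·(1)^0 = 1·1 = 1.
  j = 1: C(6,1)·(1)^1 = 6·1 = 6.
  V_q(n, t) = 1 + 6 = 7.
Step 2: q^n = 2^6 = 64.
Step 3: Hamming bound ⌊q^n / V_q(n,t)⌋ = ⌊64/7⌋ = 9.
Step 4: Compare |C| = 7 to 9: satisfied.
The claimed |C| lies below the Hamming bound.


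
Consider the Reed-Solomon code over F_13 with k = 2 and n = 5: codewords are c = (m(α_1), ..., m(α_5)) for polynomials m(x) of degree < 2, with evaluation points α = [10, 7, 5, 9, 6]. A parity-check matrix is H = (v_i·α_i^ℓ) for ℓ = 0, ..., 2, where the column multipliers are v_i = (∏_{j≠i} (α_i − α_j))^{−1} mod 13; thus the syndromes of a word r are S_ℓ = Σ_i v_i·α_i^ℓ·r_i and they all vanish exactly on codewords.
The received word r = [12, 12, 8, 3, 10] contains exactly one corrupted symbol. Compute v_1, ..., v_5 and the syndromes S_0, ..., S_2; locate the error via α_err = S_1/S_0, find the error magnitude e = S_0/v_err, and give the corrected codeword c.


S = (9, 12, 3), error at position 1, error magnitude e = 7, c = [5, 12, 8, 3, 10].

Step 1: column multipliers v_i = (∏_{j≠i}(α_i − α_j))^{−1} mod 13.
  i = 1 (α = 10): (10−7)(10−5)(10−9)(10−6) = 3·5·1·4 = 60 ≡ 8, so v_1 = 8^{−1} = 5 (mod 13).
  i = 2 (α = 7): (7−10)(7−5)(7−9)(7−6) = (−3)·2·(−2)·1 = 12 ≡ 12, so v_2 = 12^{−1} = 12 (mod 13).
  i = 3 (α = 5): (5−10)(5−7)(5−9)(5−6) = (−5)·(−2)·(−4)·(−1) = 40 ≡ 1, so v_3 = 1^{−1} = 1 (mod 13).
  i = 4 (α = 9): (9−10)(9−7)(9−5)(9−6) = (−1)·2·4·3 = −24 ≡ 2, so v_4 = 2^{−1} = 7 (mod 13).
  i = 5 (α = 6): (6−10)(6−7)(6−5)(6−9) = (−4)·(−1)·1·(−3) = −12 ≡ 1, so v_5 = 1^{−1} = 1 (mod 13).
  v = [5, 12, 1, 7, 1].
Step 2: syndromes of r = [12, 12, 8, 3, 10] (all sums mod 13).
  S_0 = Σ v_i r_i = 5·12 + 12·12 + 1·8 + 7·3 + 1·10 = 243 ≡ 9.
  S_1 = Σ v_i α_i r_i = 5·10·12 + 12·7·12 + 1·5·8 + 7·9·3 + 1·6·10 = 1897 ≡ 12.
  α_i^2 mod 13 = [9, 10, 12, 3, 10].
  S_2 = Σ v_i α_i^2 r_i = 5·9·12 + 12·10·12 + 1·12·8 + 7·3·3 + 1·10·10 = 2239 ≡ 3.
  S = (9, 12, 3) ≠ 0, so r is not a codeword (an error is present).
Step 3: locate the error. For a single error e at position i, S_ℓ = v_i·e·α_i^ℓ, so α_err = S_1/S_0.
  S_0^{−1} = 9^{−1} = 3 (mod 13), so α_err = 12·3 = 36 ≡ 10 = α_1. Error position i = 1.
  Consistency check: S_2/S_1 = 3·12 = 36 ≡ 10 = α_err ✓ (single-error assumption holds).
Step 4: error magnitude e = S_0/v_1 = S_0·∏_{j≠1}(α_1 − α_j) = 9·8 = 72 ≡ 7 (mod 13).
Step 5: correct position 1: c_1 = r_1 − e = 12 − 7 ≡ 5 (mod 13). Hence c = [5, 12, 8, 3, 10].
  Check: interpolating c through the α_i gives m(x) = 11 + 2·x (degree < 2) with m(α_i) = c_i for every i, so c is indeed a codeword.


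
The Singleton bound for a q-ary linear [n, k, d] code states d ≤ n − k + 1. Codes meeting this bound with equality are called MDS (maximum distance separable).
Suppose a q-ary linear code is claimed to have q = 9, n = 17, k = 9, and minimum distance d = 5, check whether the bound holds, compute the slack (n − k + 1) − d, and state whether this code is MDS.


Singleton RHS = n − k + 1 = 9, slack = 4, bound satisfied, not MDS.

Singleton bound: d ≤ n − k + 1.
Here n = 17, k = 9, so n − k + 1 = 9.
Given d = 5, check d ≤ 9: YES.
Slack = (n − k + 1) − d = 4.
The code is NOT MDS (slack = 4 > 0).
Description: the claimed parameters are [17, 9, 5]_9; such a code would be non-MDS.


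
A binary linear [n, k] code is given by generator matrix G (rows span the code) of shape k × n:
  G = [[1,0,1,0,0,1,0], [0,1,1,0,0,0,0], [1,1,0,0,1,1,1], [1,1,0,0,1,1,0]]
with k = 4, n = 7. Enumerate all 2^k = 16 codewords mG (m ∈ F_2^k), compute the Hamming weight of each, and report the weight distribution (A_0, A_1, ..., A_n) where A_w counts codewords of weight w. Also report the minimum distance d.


Weight distribution: A_0 = 1, A_1 = 2, A_2 = 2, A_3 = 4, A_4 = 5, A_5 = 2. Minimum distance d = 1.

Enumerate all 2^4 = 16 messages m ∈ F_2^4.
For each, compute codeword c = mG in F_2^7, then tally its weight.
  m = 0000 → c = 0000000, weight = 0.
  m = 1000 → c = 1010010, weight = 3.
  m = 0100 → c = 0110000, weight = 2.
  m = 1100 → c = 1100010, weight = 3.
  m = 0010 → c = 1100111, weight = 5.
  m = 1010 → c = 0110101, weight = 4.
  m = 0110 → c = 1010111, weight = 5.
  m = 1110 → c = 0000101, weight = 2.
  m = 0001 → c = 1100110, weight = 4.
  m = 1001 → c = 0110100, weight = 3.
  m = 0101 → c = 1010110, weight = 4.
  m = 1101 → c = 0000100, weight = 1.
  m = 0011 → c = 0000001, weight = 1.
  m = 1011 → c = 1010011, weight = 4.
  m = 0111 → c = 0110001, weight = 3.
  m = 1111 → c = 1100011, weight = 4.
Tally weights:
  weight 0: 1 codewords.
  weight 1: 2 codewords.
  weight 2: 2 codewords.
  weight 3: 4 codewords.
  weight 4: 5 codewords.
  weight 5: 2 codewords.
Minimum distance d = smallest w > 0 with A_w > 0 = 1.
Sanity: Σ A_w = 16 = 2^4 = 16 ✓.


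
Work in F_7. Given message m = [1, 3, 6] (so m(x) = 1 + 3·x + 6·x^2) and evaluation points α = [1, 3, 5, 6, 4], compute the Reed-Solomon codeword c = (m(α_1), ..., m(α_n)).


c = [3, 1, 5, 4, 4]

Message polynomial: m(x) = 1 + 3·x + 6·x^2 (mod 7).
For each evaluation point α_i, compute m(α_i) mod 7:
  α_1 = 1: Horner steps 6 → 2 → 3, so m(1) = 3.
  α_2 = 3: Horner steps 6 → 0 → 1, so m(3) = 1.
  α_3 = 5: Horner steps 6 → 5 → 5, so m(5) = 5.
  α_4 = 6: Horner steps 6 → 4 → 4, so m(6) = 4.
  α_5 = 4: Horner steps 6 → 6 → 4, so m(4) = 4.
Codeword c = [3, 1, 5, 4, 4] ∈ F_7^5.


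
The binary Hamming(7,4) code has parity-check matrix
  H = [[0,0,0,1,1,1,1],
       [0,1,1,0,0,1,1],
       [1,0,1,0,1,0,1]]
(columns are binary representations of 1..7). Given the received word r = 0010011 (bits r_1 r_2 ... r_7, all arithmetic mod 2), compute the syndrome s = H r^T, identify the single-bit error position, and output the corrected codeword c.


s = (0, 1, 0)^T, error position = 2, corrected codeword c = 0110011

Compute s = H r^T mod 2 one row at a time:
  s_1 = 0 + 0 + 1 + 1 = 2 ≡ 0 (mod 2).
  s_2 = 0 + 1 + 1 + 1 = 3 ≡ 1 (mod 2).
  s_3 = 0 + 1 + 0 + 1 = 2 ≡ 0 (mod 2).
s = (0, 1, 0)^T — this equals column 2 of H (binary 010), so error is at position 2.
Correct: flip bit 2 of r = 0010011 to get c = 0110011.


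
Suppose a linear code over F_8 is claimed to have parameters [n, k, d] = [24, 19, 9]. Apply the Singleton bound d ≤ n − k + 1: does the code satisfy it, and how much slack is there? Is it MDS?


Singleton RHS = n − k + 1 = 6, slack = -3, bound violated (no such code; not MDS).

Singleton bound: d ≤ n − k + 1.
Here n = 24, k = 19, so n − k + 1 = 6.
Given d = 9, check d ≤ 6: NO.
Slack = (n − k + 1) − d = -3.
The slack is negative: d = 9 exceeds n − k + 1 = 6 by 3, so the Singleton bound is violated and no linear [24, 19, 9]_8 code can exist. In particular it is not MDS (MDS requires d = n − k + 1 exactly).
Description: the claimed parameters are [24, 19, 9]_8; such a code would be impossible (violates the Singleton bound).


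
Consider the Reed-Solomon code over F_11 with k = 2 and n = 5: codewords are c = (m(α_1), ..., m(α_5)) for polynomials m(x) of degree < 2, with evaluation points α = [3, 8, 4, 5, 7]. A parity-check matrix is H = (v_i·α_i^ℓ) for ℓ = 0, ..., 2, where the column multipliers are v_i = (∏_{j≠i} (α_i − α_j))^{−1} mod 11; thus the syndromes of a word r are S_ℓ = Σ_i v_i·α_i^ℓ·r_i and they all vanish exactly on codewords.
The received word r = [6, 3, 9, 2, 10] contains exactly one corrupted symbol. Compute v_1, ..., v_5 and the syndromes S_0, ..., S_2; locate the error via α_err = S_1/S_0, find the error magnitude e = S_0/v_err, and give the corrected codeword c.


S = (8, 2, 6), error at position 1, error magnitude e = 1, c = [5, 3, 9, 2, 10].

Step 1: column multipliers v_i = (∏_{j≠i}(α_i − α_j))^{−1} mod 11.
  i = 1 (α = 3): (3−8)(3−4)(3−5)(3−7) = (−5)·(−1)·(−2)·(−4) = 40 ≡ 7, so v_1 = 7^{−1} = 8 (mod 11).
  i = 2 (α = 8): (8−3)(8−4)(8−5)(8−7) = 5·4·3·1 = 60 ≡ 5, so v_2 = 5^{−1} = 9 (mod 11).
  i = 3 (α = 4): (4−3)(4−8)(4−5)(4−7) = 1·(−4)·(−1)·(−3) = −12 ≡ 10, so v_3 = 10^{−1} = 10 (mod 11).
  i = 4 (α = 5): (5−3)(5−8)(5−4)(5−7) = 2·(−3)·1·(−2) = 12 ≡ 1, so v_4 = 1^{−1} = 1 (mod 11).
  i = 5 (α = 7): (7−3)(7−8)(7−4)(7−5) = 4·(−1)·3·2 = −24 ≡ 9, so v_5 = 9^{−1} = 5 (mod 11).
  v = [8, 9, 10, 1, 5].
Step 2: syndromes of r = [6, 3, 9, 2, 10] (all sums mod 11).
  S_0 = Σ v_i r_i = 8·6 + 9·3 + 10·9 + 1·2 + 5·10 = 217 ≡ 8.
  S_1 = Σ v_i α_i r_i = 8·3·6 + 9·8·3 + 10·4·9 + 1·5·2 + 5·7·10 = 1080 ≡ 2.
  α_i^2 mod 11 = [9, 9, 5, 3, 5].
  S_2 = Σ v_i α_i^2 r_i = 8·9·6 + 9·9·3 + 10·5·9 + 1·3·2 + 5·5·10 = 1381 ≡ 6.
  S = (8, 2, 6) ≠ 0, so r is not a codeword (an error is present).
Step 3: locate the error. For a single error e at position i, S_ℓ = v_i·e·α_i^ℓ, so α_err = S_1/S_0.
  S_0^{−1} = 8^{−1} = 7 (mod 11), so α_err = 2·7 = 14 ≡ 3 = α_1. Error position i = 1.
  Consistency check: S_2/S_1 = 6·6 = 36 ≡ 3 = α_err ✓ (single-error assumption holds).
Step 4: error magnitude e = S_0/v_1 = S_0·∏_{j≠1}(α_1 − α_j) = 8·7 = 56 ≡ 1 (mod 11).
Step 5: correct position 1: c_1 = r_1 − e = 6 − 1 ≡ 5 (mod 11). Hence c = [5, 3, 9, 2, 10].
  Check: interpolating c through the α_i gives m(x) = 4 + 4·x (degree < 2) with m(α_i) = c_i for every i, so c is indeed a codeword.
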